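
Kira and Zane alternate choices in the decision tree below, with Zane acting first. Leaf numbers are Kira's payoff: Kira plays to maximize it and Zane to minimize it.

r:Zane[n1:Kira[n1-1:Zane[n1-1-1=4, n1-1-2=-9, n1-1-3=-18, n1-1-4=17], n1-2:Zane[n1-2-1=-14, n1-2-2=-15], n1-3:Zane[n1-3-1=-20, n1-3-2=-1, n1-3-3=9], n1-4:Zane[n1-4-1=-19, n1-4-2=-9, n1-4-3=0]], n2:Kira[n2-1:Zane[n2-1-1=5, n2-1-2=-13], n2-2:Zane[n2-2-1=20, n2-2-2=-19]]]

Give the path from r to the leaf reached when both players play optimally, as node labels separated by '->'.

n1-1 (Zane): min(4, -9, -18, 17) = -18
n1-2 (Zane): min(-14, -15) = -15
n1-3 (Zane): min(-20, -1, 9) = -20
n1-4 (Zane): min(-19, -9, 0) = -19
n1 (Kira): max(-18, -15, -20, -19) = -15
n2-1 (Zane): min(5, -13) = -13
n2-2 (Zane): min(20, -19) = -19
n2 (Kira): max(-13, -19) = -13
r (Zane): min(-15, -13) = -15
At r, Zane picks n1 (lowest: -15).
At n1, Kira picks n1-2 (highest: -15).
At n1-2, Zane picks n1-2-2 (lowest: -15).
Terminal value -15.

r -> n1 -> n1-2 -> n1-2-2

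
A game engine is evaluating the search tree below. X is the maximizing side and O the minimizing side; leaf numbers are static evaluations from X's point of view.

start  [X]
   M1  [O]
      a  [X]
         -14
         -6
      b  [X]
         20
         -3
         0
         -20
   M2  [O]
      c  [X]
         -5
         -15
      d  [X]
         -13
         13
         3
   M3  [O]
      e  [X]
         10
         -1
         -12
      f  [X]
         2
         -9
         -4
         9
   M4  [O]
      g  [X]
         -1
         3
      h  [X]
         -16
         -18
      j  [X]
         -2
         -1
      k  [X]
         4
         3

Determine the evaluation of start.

a (X): max(-14, -6) = -6
b (X): max(20, -3, 0, -20) = 20
M1 (O): min(-6, 20) = -6
c (X): max(-5, -15) = -5
d (X): max(-13, 13, 3) = 13
M2 (O): min(-5, 13) = -5
e (X): max(10, -1, -12) = 10
f (X): max(2, -9, -4, 9) = 9
M3 (O): min(10, 9) = 9
g (X): max(-1, 3) = 3
h (X): max(-16, -18) = -16
j (X): max(-2, -1) = -1
k (X): max(4, 3) = 4
M4 (O): min(3, -16, -1, 4) = -16
start (X): max(-6, -5, 9, -16) = 9

9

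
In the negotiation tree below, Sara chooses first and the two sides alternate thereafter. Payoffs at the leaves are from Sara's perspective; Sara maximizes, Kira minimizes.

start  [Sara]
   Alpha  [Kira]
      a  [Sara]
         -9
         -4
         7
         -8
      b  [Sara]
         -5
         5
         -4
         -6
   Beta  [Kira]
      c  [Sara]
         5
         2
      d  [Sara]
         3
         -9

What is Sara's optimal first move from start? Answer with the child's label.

Alpha

a (Sara): max(-9, -4, 7, -8) = 7
b (Sara): max(-5, 5, -4, -6) = 5
Alpha (Kira): min(7, 5) = 5
c (Sara): max(5, 2) = 5
d (Sara): max(3, -9) = 3
Beta (Kira): min(5, 3) = 3
start (Sara): max(5, 3) = 5
Sara at start wants the highest of {Alpha=5, Beta=3}, so chooses Alpha.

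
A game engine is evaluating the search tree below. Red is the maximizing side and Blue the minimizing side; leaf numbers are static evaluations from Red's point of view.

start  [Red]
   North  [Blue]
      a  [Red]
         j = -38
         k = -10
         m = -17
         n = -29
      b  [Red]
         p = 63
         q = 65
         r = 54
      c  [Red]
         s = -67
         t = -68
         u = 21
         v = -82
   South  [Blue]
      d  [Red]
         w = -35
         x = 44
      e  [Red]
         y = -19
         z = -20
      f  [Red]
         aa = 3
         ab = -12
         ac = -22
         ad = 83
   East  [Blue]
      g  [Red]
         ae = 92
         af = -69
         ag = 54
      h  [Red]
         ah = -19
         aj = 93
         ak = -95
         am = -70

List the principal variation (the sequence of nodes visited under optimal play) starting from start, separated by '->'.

start -> East -> g -> ae

a (Red): max(-38, -10, -17, -29) = -10
b (Red): max(63, 65, 54) = 65
c (Red): max(-67, -68, 21, -82) = 21
North (Blue): min(-10, 65, 21) = -10
d (Red): max(-35, 44) = 44
e (Red): max(-19, -20) = -19
f (Red): max(3, -12, -22, 83) = 83
South (Blue): min(44, -19, 83) = -19
g (Red): max(92, -69, 54) = 92
h (Red): max(-19, 93, -95, -70) = 93
East (Blue): min(92, 93) = 92
start (Red): max(-10, -19, 92) = 92
At start, Red picks East (highest: 92).
At East, Blue picks g (lowest: 92).
At g, Red picks ae (highest: 92).
Terminal value 92.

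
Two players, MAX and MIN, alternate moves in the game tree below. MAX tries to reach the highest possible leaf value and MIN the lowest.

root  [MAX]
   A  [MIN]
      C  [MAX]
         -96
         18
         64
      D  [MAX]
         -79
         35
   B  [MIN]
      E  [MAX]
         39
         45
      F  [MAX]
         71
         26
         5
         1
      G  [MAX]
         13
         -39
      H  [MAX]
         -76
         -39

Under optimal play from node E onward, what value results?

45

E (MAX): max(39, 45) = 45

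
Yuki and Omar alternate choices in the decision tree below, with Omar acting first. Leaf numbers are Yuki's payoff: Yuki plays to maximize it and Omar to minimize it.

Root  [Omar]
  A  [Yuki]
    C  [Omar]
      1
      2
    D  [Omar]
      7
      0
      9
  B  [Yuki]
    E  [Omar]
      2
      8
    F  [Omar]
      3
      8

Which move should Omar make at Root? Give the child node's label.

C (Omar): min(1, 2) = 1
D (Omar): min(7, 0, 9) = 0
A (Yuki): max(1, 0) = 1
E (Omar): min(2, 8) = 2
F (Omar): min(3, 8) = 3
B (Yuki): max(2, 3) = 3
Root (Omar): min(1, 3) = 1
Omar at Root wants the lowest of {A=1, B=3}, so chooses A.

A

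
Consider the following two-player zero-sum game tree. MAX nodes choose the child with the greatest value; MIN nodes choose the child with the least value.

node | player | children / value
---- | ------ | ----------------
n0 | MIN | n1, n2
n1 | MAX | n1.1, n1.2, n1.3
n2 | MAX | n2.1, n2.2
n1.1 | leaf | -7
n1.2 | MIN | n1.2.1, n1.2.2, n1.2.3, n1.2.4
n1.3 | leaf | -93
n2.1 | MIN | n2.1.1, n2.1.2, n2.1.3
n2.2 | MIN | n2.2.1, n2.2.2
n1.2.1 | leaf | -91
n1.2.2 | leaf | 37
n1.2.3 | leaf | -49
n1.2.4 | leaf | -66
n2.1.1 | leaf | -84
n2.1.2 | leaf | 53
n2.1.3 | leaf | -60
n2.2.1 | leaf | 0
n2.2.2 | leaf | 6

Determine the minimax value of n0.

-7

n1.2 (MIN): min(-91, 37, -49, -66) = -91
n1 (MAX): max(-7, -91, -93) = -7
n2.1 (MIN): min(-84, 53, -60) = -84
n2.2 (MIN): min(0, 6) = 0
n2 (MAX): max(-84, 0) = 0
n0 (MIN): min(-7, 0) = -7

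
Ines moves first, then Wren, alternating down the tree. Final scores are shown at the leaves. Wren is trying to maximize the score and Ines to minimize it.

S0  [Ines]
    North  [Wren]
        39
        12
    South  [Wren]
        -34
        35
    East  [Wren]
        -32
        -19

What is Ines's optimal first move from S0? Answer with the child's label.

North (Wren): max(39, 12) = 39
South (Wren): max(-34, 35) = 35
East (Wren): max(-32, -19) = -19
S0 (Ines): min(39, 35, -19) = -19
Ines at S0 wants the lowest of {North=39, South=35, East=-19}, so chooses East.

East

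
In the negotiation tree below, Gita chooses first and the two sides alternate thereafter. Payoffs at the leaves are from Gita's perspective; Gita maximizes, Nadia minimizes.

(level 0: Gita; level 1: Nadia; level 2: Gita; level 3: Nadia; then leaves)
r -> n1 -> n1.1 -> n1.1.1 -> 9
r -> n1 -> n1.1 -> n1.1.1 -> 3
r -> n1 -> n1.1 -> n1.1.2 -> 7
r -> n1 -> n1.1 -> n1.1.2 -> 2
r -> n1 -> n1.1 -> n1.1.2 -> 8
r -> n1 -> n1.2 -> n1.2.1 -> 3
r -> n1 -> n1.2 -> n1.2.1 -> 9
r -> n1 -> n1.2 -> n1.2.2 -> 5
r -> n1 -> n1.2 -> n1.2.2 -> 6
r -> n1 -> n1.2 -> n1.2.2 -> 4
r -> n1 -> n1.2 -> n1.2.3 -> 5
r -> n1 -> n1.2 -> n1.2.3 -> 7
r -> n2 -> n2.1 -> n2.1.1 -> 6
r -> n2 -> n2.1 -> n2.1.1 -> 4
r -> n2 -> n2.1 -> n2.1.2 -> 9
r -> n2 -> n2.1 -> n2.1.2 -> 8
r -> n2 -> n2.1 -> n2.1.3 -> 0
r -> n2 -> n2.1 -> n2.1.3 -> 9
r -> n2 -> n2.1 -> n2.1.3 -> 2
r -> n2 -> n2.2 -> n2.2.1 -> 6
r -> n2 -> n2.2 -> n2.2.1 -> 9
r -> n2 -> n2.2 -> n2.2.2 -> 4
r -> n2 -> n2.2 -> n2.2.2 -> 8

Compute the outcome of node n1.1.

n1.1.1 (Nadia): min(9, 3) = 3
n1.1.2 (Nadia): min(7, 2, 8) = 2
n1.1 (Gita): max(3, 2) = 3

3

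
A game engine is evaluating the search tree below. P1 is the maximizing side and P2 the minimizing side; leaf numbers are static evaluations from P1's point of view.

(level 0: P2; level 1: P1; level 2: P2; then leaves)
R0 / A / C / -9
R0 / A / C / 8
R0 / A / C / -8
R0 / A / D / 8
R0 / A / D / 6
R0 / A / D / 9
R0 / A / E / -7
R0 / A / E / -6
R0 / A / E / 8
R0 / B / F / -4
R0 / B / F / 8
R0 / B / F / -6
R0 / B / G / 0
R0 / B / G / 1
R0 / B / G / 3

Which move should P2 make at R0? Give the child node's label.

C (P2): min(-9, 8, -8) = -9
D (P2): min(8, 6, 9) = 6
E (P2): min(-7, -6, 8) = -7
A (P1): max(-9, 6, -7) = 6
F (P2): min(-4, 8, -6) = -6
G (P2): min(0, 1, 3) = 0
B (P1): max(-6, 0) = 0
R0 (P2): min(6, 0) = 0
P2 at R0 wants the lowest of {A=6, B=0}, so chooses B.

B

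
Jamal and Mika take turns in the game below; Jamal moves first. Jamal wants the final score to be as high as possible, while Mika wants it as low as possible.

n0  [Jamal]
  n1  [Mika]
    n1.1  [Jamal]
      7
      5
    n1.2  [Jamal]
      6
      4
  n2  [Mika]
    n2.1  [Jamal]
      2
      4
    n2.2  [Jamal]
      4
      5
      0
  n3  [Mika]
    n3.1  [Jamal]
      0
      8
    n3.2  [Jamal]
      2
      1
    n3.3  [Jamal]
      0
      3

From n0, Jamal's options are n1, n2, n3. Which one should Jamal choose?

n1.1 (Jamal): max(7, 5) = 7
n1.2 (Jamal): max(6, 4) = 6
n1 (Mika): min(7, 6) = 6
n2.1 (Jamal): max(2, 4) = 4
n2.2 (Jamal): max(4, 5, 0) = 5
n2 (Mika): min(4, 5) = 4
n3.1 (Jamal): max(0, 8) = 8
n3.2 (Jamal): max(2, 1) = 2
n3.3 (Jamal): max(0, 3) = 3
n3 (Mika): min(8, 2, 3) = 2
n0 (Jamal): max(6, 4, 2) = 6
Jamal at n0 wants the highest of {n1=6, n2=4, n3=2}, so chooses n1.

n1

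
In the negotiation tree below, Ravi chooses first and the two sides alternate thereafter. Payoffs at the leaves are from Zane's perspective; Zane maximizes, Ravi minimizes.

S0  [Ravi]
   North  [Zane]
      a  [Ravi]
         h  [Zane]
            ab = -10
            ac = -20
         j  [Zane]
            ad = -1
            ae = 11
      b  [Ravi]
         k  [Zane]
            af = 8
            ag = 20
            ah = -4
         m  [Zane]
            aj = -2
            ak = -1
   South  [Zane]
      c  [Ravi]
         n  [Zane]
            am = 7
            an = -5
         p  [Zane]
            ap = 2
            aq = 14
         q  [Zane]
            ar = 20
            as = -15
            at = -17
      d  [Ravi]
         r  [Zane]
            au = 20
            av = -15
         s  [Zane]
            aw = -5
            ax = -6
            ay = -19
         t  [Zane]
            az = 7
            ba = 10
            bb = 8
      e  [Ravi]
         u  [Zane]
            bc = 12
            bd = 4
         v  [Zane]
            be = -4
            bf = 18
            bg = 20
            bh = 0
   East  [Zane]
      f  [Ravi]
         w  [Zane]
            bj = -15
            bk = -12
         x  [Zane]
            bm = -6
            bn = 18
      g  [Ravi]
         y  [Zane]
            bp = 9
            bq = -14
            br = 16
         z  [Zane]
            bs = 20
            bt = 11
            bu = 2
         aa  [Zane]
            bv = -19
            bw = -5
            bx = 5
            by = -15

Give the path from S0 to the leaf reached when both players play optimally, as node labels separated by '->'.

S0 -> North -> b -> m -> ak

h (Zane): max(-10, -20) = -10
j (Zane): max(-1, 11) = 11
a (Ravi): min(-10, 11) = -10
k (Zane): max(8, 20, -4) = 20
m (Zane): max(-2, -1) = -1
b (Ravi): min(20, -1) = -1
North (Zane): max(-10, -1) = -1
n (Zane): max(7, -5) = 7
p (Zane): max(2, 14) = 14
q (Zane): max(20, -15, -17) = 20
c (Ravi): min(7, 14, 20) = 7
r (Zane): max(20, -15) = 20
s (Zane): max(-5, -6, -19) = -5
t (Zane): max(7, 10, 8) = 10
d (Ravi): min(20, -5, 10) = -5
u (Zane): max(12, 4) = 12
v (Zane): max(-4, 18, 20, 0) = 20
e (Ravi): min(12, 20) = 12
South (Zane): max(7, -5, 12) = 12
w (Zane): max(-15, -12) = -12
x (Zane): max(-6, 18) = 18
f (Ravi): min(-12, 18) = -12
y (Zane): max(9, -14, 16) = 16
z (Zane): max(20, 11, 2) = 20
aa (Zane): max(-19, -5, 5, -15) = 5
g (Ravi): min(16, 20, 5) = 5
East (Zane): max(-12, 5) = 5
S0 (Ravi): min(-1, 12, 5) = -1
At S0, Ravi picks North (lowest: -1).
At North, Zane picks b (highest: -1).
At b, Ravi picks m (lowest: -1).
At m, Zane picks ak (highest: -1).
Terminal value -1.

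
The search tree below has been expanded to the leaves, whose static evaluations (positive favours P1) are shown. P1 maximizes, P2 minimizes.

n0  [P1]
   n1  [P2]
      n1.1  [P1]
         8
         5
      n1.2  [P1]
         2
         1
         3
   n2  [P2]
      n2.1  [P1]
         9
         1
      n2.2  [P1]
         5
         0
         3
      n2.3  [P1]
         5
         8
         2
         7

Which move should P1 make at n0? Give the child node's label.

n2

n1.1 (P1): max(8, 5) = 8
n1.2 (P1): max(2, 1, 3) = 3
n1 (P2): min(8, 3) = 3
n2.1 (P1): max(9, 1) = 9
n2.2 (P1): max(5, 0, 3) = 5
n2.3 (P1): max(5, 8, 2, 7) = 8
n2 (P2): min(9, 5, 8) = 5
n0 (P1): max(3, 5) = 5
P1 at n0 wants the highest of {n1=3, n2=5}, so chooses n2.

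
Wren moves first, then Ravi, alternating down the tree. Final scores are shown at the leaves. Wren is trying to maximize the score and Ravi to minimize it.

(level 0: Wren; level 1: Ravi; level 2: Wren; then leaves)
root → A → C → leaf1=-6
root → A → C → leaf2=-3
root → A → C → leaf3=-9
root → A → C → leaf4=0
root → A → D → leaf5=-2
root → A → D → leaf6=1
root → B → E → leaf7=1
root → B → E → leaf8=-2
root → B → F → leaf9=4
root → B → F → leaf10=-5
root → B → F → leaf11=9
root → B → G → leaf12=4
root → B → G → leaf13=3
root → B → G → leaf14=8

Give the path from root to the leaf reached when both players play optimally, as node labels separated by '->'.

C (Wren): max(-6, -3, -9, 0) = 0
D (Wren): max(-2, 1) = 1
A (Ravi): min(0, 1) = 0
E (Wren): max(1, -2) = 1
F (Wren): max(4, -5, 9) = 9
G (Wren): max(4, 3, 8) = 8
B (Ravi): min(1, 9, 8) = 1
root (Wren): max(0, 1) = 1
At root, Wren picks B (highest: 1).
At B, Ravi picks E (lowest: 1).
At E, Wren picks leaf7 (highest: 1).
Terminal value 1.

root -> B -> E -> leaf7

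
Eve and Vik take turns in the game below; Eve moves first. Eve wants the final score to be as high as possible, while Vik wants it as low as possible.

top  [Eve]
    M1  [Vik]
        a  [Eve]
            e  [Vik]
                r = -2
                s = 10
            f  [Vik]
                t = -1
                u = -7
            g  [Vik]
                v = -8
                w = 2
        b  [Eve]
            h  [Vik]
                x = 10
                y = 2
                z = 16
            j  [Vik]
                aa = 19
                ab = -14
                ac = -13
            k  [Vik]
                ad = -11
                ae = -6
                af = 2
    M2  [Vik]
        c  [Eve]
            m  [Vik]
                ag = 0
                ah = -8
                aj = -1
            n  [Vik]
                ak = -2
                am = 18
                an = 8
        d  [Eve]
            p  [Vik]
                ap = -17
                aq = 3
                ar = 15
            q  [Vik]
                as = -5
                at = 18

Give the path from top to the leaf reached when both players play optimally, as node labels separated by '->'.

e (Vik): min(-2, 10) = -2
f (Vik): min(-1, -7) = -7
g (Vik): min(-8, 2) = -8
a (Eve): max(-2, -7, -8) = -2
h (Vik): min(10, 2, 16) = 2
j (Vik): min(19, -14, -13) = -14
k (Vik): min(-11, -6, 2) = -11
b (Eve): max(2, -14, -11) = 2
M1 (Vik): min(-2, 2) = -2
m (Vik): min(0, -8, -1) = -8
n (Vik): min(-2, 18, 8) = -2
c (Eve): max(-8, -2) = -2
p (Vik): min(-17, 3, 15) = -17
q (Vik): min(-5, 18) = -5
d (Eve): max(-17, -5) = -5
M2 (Vik): min(-2, -5) = -5
top (Eve): max(-2, -5) = -2
At top, Eve picks M1 (highest: -2).
At M1, Vik picks a (lowest: -2).
At a, Eve picks e (highest: -2).
At e, Vik picks r (lowest: -2).
Terminal value -2.

top -> M1 -> a -> e -> r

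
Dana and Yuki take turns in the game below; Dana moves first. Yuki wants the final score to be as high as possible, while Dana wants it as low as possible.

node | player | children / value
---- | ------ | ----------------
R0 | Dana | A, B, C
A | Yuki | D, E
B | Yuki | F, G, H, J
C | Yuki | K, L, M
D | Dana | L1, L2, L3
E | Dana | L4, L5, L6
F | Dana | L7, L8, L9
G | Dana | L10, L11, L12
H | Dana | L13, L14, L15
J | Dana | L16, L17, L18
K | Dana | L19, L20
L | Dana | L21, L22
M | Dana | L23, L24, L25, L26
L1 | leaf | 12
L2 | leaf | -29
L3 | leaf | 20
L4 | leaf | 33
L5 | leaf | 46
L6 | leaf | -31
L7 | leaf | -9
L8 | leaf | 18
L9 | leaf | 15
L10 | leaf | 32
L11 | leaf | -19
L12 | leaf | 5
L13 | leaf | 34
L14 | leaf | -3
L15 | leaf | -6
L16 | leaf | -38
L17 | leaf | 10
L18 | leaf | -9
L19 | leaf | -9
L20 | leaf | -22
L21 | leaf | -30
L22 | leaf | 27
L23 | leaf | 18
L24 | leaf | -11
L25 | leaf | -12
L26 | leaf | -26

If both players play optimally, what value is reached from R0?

-29

D (Dana): min(12, -29, 20) = -29
E (Dana): min(33, 46, -31) = -31
A (Yuki): max(-29, -31) = -29
F (Dana): min(-9, 18, 15) = -9
G (Dana): min(32, -19, 5) = -19
H (Dana): min(34, -3, -6) = -6
J (Dana): min(-38, 10, -9) = -38
B (Yuki): max(-9, -19, -6, -38) = -6
K (Dana): min(-9, -22) = -22
L (Dana): min(-30, 27) = -30
M (Dana): min(18, -11, -12, -26) = -26
C (Yuki): max(-22, -30, -26) = -22
R0 (Dana): min(-29, -6, -22) = -29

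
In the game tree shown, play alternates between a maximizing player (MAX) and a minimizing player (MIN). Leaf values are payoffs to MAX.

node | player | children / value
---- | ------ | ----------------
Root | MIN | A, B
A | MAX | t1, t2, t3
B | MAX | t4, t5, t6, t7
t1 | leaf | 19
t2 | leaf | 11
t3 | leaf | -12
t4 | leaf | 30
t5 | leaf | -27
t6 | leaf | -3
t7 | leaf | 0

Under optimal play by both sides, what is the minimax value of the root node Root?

19

A (MAX): max(19, 11, -12) = 19
B (MAX): max(30, -27, -3, 0) = 30
Root (MIN): min(19, 30) = 19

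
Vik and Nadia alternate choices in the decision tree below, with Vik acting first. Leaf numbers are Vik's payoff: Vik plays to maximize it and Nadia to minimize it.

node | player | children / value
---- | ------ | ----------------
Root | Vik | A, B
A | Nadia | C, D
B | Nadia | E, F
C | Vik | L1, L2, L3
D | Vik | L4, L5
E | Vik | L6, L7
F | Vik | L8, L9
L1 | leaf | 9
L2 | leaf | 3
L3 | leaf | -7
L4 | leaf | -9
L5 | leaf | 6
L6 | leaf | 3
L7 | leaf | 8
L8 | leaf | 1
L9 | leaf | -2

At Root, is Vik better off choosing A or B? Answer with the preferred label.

A

C (Vik): max(9, 3, -7) = 9
D (Vik): max(-9, 6) = 6
A (Nadia): min(9, 6) = 6
E (Vik): max(3, 8) = 8
F (Vik): max(1, -2) = 1
B (Nadia): min(8, 1) = 1
Vik prefers the higher value; A=6, B=1. A is better since 6 > 1.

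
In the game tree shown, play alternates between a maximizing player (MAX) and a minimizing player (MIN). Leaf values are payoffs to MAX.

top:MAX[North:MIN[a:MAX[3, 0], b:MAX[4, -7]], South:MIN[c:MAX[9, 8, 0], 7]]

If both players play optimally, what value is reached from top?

a (MAX): max(3, 0) = 3
b (MAX): max(4, -7) = 4
North (MIN): min(3, 4) = 3
c (MAX): max(9, 8, 0) = 9
South (MIN): min(9, 7) = 7
top (MAX): max(3, 7) = 7

7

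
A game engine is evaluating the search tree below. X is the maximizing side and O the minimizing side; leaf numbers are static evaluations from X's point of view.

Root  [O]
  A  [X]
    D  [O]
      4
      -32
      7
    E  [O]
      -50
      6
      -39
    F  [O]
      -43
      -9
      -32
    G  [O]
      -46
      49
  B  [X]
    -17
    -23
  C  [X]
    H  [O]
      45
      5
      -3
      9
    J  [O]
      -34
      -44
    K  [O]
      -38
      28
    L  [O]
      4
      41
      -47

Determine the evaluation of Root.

-32

D (O): min(4, -32, 7) = -32
E (O): min(-50, 6, -39) = -50
F (O): min(-43, -9, -32) = -43
G (O): min(-46, 49) = -46
A (X): max(-32, -50, -43, -46) = -32
B (X): max(-17, -23) = -17
H (O): min(45, 5, -3, 9) = -3
J (O): min(-34, -44) = -44
K (O): min(-38, 28) = -38
L (O): min(4, 41, -47) = -47
C (X): max(-3, -44, -38, -47) = -3
Root (O): min(-32, -17, -3) = -32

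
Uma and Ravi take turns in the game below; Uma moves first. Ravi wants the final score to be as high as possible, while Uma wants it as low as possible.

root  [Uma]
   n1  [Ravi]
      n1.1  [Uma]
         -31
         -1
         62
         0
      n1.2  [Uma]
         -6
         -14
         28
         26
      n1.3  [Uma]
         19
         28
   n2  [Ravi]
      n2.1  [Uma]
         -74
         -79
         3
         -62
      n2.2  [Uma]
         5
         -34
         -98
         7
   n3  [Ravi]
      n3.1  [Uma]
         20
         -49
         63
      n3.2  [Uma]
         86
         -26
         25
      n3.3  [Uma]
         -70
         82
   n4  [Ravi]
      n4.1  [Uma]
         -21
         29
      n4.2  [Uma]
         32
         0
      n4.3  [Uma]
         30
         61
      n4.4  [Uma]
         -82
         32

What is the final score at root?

n1.1 (Uma): min(-31, -1, 62, 0) = -31
n1.2 (Uma): min(-6, -14, 28, 26) = -14
n1.3 (Uma): min(19, 28) = 19
n1 (Ravi): max(-31, -14, 19) = 19
n2.1 (Uma): min(-74, -79, 3, -62) = -79
n2.2 (Uma): min(5, -34, -98, 7) = -98
n2 (Ravi): max(-79, -98) = -79
n3.1 (Uma): min(20, -49, 63) = -49
n3.2 (Uma): min(86, -26, 25) = -26
n3.3 (Uma): min(-70, 82) = -70
n3 (Ravi): max(-49, -26, -70) = -26
n4.1 (Uma): min(-21, 29) = -21
n4.2 (Uma): min(32, 0) = 0
n4.3 (Uma): min(30, 61) = 30
n4.4 (Uma): min(-82, 32) = -82
n4 (Ravi): max(-21, 0, 30, -82) = 30
root (Uma): min(19, -79, -26, 30) = -79

-79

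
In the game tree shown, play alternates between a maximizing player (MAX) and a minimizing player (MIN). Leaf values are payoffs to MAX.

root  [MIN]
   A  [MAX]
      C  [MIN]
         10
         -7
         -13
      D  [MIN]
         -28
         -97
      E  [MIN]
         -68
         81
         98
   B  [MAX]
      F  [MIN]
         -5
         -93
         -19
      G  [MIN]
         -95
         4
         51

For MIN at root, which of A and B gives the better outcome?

C (MIN): min(10, -7, -13) = -13
D (MIN): min(-28, -97) = -97
E (MIN): min(-68, 81, 98) = -68
A (MAX): max(-13, -97, -68) = -13
F (MIN): min(-5, -93, -19) = -93
G (MIN): min(-95, 4, 51) = -95
B (MAX): max(-93, -95) = -93
MIN prefers the lower value; A=-13, B=-93. B is better since -93 < -13.

B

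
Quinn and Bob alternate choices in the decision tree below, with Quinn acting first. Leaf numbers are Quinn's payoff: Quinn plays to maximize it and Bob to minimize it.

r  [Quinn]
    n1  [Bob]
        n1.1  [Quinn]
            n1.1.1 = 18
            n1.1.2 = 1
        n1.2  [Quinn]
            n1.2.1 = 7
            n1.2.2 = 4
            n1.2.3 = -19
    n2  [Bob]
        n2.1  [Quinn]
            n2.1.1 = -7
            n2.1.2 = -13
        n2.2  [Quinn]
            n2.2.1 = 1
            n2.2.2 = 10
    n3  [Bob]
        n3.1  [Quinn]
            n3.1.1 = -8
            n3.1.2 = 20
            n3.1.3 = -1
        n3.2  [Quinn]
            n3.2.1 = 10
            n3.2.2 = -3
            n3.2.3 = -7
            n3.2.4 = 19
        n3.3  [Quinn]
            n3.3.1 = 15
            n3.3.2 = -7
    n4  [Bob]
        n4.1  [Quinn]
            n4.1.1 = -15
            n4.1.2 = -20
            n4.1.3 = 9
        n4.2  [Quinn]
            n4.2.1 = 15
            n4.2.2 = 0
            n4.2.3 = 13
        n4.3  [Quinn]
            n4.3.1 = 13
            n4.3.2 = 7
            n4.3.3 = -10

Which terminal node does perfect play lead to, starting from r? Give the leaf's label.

n3.3.1

n1.1 (Quinn): max(18, 1) = 18
n1.2 (Quinn): max(7, 4, -19) = 7
n1 (Bob): min(18, 7) = 7
n2.1 (Quinn): max(-7, -13) = -7
n2.2 (Quinn): max(1, 10) = 10
n2 (Bob): min(-7, 10) = -7
n3.1 (Quinn): max(-8, 20, -1) = 20
n3.2 (Quinn): max(10, -3, -7, 19) = 19
n3.3 (Quinn): max(15, -7) = 15
n3 (Bob): min(20, 19, 15) = 15
n4.1 (Quinn): max(-15, -20, 9) = 9
n4.2 (Quinn): max(15, 0, 13) = 15
n4.3 (Quinn): max(13, 7, -10) = 13
n4 (Bob): min(9, 15, 13) = 9
r (Quinn): max(7, -7, 15, 9) = 15
At r, Quinn picks n3 (highest: 15).
At n3, Bob picks n3.3 (lowest: 15).
At n3.3, Quinn picks n3.3.1 (highest: 15).
Terminal value 15.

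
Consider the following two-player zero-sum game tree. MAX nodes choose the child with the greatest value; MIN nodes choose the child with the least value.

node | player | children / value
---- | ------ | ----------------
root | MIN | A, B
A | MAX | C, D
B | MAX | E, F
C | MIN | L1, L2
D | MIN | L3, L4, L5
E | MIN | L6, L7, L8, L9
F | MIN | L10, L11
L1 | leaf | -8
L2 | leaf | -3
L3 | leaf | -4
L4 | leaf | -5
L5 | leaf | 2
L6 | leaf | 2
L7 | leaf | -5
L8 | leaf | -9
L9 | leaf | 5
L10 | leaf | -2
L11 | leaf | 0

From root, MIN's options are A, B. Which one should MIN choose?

C (MIN): min(-8, -3) = -8
D (MIN): min(-4, -5, 2) = -5
A (MAX): max(-8, -5) = -5
E (MIN): min(2, -5, -9, 5) = -9
F (MIN): min(-2, 0) = -2
B (MAX): max(-9, -2) = -2
root (MIN): min(-5, -2) = -5
MIN at root wants the lowest of {A=-5, B=-2}, so chooses A.

A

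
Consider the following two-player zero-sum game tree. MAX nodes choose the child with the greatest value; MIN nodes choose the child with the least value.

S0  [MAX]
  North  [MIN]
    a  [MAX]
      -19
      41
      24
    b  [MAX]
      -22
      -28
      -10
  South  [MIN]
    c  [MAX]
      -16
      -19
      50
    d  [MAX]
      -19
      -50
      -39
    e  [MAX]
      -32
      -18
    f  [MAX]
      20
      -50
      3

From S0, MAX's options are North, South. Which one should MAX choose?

a (MAX): max(-19, 41, 24) = 41
b (MAX): max(-22, -28, -10) = -10
North (MIN): min(41, -10) = -10
c (MAX): max(-16, -19, 50) = 50
d (MAX): max(-19, -50, -39) = -19
e (MAX): max(-32, -18) = -18
f (MAX): max(20, -50, 3) = 20
South (MIN): min(50, -19, -18, 20) = -19
S0 (MAX): max(-10, -19) = -10
MAX at S0 wants the highest of {North=-10, South=-19}, so chooses North.

North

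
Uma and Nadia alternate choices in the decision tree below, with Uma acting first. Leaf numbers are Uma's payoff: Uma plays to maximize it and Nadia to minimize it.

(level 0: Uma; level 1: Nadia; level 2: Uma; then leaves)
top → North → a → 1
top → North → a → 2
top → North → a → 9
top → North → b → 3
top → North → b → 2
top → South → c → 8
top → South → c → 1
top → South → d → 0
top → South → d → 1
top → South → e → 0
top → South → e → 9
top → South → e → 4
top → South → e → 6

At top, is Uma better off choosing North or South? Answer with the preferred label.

North

a (Uma): max(1, 2, 9) = 9
b (Uma): max(3, 2) = 3
North (Nadia): min(9, 3) = 3
c (Uma): max(8, 1) = 8
d (Uma): max(0, 1) = 1
e (Uma): max(0, 9, 4, 6) = 9
South (Nadia): min(8, 1, 9) = 1
Uma prefers the higher value; North=3, South=1. North is better since 3 > 1.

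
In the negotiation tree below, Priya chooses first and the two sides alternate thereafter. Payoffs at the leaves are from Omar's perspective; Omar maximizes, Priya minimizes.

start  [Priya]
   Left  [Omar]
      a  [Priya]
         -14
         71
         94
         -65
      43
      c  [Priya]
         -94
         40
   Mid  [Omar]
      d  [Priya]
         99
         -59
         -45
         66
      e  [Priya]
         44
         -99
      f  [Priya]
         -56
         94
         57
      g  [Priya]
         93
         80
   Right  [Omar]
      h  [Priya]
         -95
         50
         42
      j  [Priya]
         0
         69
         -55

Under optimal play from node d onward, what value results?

-59

d (Priya): min(99, -59, -45, 66) = -59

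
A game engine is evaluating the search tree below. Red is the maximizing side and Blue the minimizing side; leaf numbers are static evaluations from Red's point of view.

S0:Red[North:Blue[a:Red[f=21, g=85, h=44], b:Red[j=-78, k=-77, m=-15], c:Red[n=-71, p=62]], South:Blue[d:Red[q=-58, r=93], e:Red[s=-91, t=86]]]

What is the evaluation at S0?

a (Red): max(21, 85, 44) = 85
b (Red): max(-78, -77, -15) = -15
c (Red): max(-71, 62) = 62
North (Blue): min(85, -15, 62) = -15
d (Red): max(-58, 93) = 93
e (Red): max(-91, 86) = 86
South (Blue): min(93, 86) = 86
S0 (Red): max(-15, 86) = 86

86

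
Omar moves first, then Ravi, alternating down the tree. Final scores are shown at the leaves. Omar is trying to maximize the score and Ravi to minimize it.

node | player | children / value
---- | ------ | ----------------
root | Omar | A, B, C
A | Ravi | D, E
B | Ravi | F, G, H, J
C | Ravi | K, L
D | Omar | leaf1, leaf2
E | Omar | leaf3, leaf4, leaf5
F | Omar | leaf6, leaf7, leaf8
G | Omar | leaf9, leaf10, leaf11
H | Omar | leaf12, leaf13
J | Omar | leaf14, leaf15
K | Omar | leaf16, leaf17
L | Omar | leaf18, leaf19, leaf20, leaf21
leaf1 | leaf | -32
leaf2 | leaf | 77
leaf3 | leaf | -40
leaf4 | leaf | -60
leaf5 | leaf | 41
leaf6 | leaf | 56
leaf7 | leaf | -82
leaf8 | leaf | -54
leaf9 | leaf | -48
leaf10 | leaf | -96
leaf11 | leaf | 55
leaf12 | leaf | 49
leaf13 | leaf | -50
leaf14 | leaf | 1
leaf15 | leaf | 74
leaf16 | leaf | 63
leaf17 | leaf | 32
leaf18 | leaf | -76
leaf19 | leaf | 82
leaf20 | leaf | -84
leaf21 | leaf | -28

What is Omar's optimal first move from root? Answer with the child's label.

D (Omar): max(-32, 77) = 77
E (Omar): max(-40, -60, 41) = 41
A (Ravi): min(77, 41) = 41
F (Omar): max(56, -82, -54) = 56
G (Omar): max(-48, -96, 55) = 55
H (Omar): max(49, -50) = 49
J (Omar): max(1, 74) = 74
B (Ravi): min(56, 55, 49, 74) = 49
K (Omar): max(63, 32) = 63
L (Omar): max(-76, 82, -84, -28) = 82
C (Ravi): min(63, 82) = 63
root (Omar): max(41, 49, 63) = 63
Omar at root wants the highest of {A=41, B=49, C=63}, so chooses C.

C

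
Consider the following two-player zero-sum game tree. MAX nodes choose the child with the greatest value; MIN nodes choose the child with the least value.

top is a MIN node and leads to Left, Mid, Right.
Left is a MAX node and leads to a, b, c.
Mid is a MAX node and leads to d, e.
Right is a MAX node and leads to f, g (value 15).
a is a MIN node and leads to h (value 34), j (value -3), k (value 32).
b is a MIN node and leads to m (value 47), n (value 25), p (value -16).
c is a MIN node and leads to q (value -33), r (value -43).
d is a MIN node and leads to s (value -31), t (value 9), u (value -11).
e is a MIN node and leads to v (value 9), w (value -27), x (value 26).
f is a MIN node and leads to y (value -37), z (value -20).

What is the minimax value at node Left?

-3

a (MIN): min(34, -3, 32) = -3
b (MIN): min(47, 25, -16) = -16
c (MIN): min(-33, -43) = -43
Left (MAX): max(-3, -16, -43) = -3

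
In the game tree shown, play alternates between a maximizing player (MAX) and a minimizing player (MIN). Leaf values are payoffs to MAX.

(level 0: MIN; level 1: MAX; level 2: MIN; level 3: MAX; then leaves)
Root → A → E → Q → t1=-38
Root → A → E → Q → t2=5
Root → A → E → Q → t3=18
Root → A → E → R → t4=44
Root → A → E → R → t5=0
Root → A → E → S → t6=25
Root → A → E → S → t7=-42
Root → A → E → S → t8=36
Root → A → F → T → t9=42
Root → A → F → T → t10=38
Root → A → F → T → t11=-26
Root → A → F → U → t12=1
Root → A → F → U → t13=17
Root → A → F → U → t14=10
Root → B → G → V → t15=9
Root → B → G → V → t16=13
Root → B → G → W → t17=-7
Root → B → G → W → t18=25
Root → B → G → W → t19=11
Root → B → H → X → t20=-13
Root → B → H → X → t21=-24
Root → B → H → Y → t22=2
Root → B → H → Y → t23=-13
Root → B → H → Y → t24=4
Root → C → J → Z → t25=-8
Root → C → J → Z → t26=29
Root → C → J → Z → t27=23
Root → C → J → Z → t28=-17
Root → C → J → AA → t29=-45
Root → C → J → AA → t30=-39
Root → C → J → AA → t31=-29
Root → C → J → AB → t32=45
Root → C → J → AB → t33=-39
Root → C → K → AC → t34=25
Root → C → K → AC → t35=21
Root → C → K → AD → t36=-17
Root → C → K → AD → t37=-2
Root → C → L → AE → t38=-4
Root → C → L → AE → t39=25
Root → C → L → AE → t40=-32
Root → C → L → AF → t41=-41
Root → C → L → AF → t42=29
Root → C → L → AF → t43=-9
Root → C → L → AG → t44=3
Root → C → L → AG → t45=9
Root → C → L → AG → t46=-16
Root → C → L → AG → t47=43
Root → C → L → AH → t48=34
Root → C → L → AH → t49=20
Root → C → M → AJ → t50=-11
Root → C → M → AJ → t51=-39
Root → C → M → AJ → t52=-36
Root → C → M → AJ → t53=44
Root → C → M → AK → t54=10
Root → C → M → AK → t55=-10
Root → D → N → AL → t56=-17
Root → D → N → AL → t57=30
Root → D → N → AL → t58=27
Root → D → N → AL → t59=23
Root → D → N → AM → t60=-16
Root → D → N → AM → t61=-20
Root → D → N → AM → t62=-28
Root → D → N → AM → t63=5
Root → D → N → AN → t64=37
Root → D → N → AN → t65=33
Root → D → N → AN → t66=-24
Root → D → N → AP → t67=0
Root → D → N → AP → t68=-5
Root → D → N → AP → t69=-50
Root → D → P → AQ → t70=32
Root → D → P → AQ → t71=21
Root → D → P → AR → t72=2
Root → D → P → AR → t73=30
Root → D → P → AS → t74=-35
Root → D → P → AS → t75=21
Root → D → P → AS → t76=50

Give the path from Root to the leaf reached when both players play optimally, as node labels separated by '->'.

Root -> B -> G -> V -> t16

Q (MAX): max(-38, 5, 18) = 18
R (MAX): max(44, 0) = 44
S (MAX): max(25, -42, 36) = 36
E (MIN): min(18, 44, 36) = 18
T (MAX): max(42, 38, -26) = 42
U (MAX): max(1, 17, 10) = 17
F (MIN): min(42, 17) = 17
A (MAX): max(18, 17) = 18
V (MAX): max(9, 13) = 13
W (MAX): max(-7, 25, 11) = 25
G (MIN): min(13, 25) = 13
X (MAX): max(-13, -24) = -13
Y (MAX): max(2, -13, 4) = 4
H (MIN): min(-13, 4) = -13
B (MAX): max(13, -13) = 13
Z (MAX): max(-8, 29, 23, -17) = 29
AA (MAX): max(-45, -39, -29) = -29
AB (MAX): max(45, -39) = 45
J (MIN): min(29, -29, 45) = -29
AC (MAX): max(25, 21) = 25
AD (MAX): max(-17, -2) = -2
K (MIN): min(25, -2) = -2
AE (MAX): max(-4, 25, -32) = 25
AF (MAX): max(-41, 29, -9) = 29
AG (MAX): max(3, 9, -16, 43) = 43
AH (MAX): max(34, 20) = 34
L (MIN): min(25, 29, 43, 34) = 25
AJ (MAX): max(-11, -39, -36, 44) = 44
AK (MAX): max(10, -10) = 10
M (MIN): min(44, 10) = 10
C (MAX): max(-29, -2, 25, 10) = 25
AL (MAX): max(-17, 30, 27, 23) = 30
AM (MAX): max(-16, -20, -28, 5) = 5
AN (MAX): max(37, 33, -24) = 37
AP (MAX): max(0, -5, -50) = 0
N (MIN): min(30, 5, 37, 0) = 0
AQ (MAX): max(32, 21) = 32
AR (MAX): max(2, 30) = 30
AS (MAX): max(-35, 21, 50) = 50
P (MIN): min(32, 30, 50) = 30
D (MAX): max(0, 30) = 30
Root (MIN): min(18, 13, 25, 30) = 13
At Root, MIN picks B (lowest: 13).
At B, MAX picks G (highest: 13).
At G, MIN picks V (lowest: 13).
At V, MAX picks t16 (highest: 13).
Terminal value 13.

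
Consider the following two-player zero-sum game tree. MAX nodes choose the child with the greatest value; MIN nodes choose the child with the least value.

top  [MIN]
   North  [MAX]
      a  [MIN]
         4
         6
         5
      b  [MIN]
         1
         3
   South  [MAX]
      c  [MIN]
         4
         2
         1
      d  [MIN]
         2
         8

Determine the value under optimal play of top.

a (MIN): min(4, 6, 5) = 4
b (MIN): min(1, 3) = 1
North (MAX): max(4, 1) = 4
c (MIN): min(4, 2, 1) = 1
d (MIN): min(2, 8) = 2
South (MAX): max(1, 2) = 2
top (MIN): min(4, 2) = 2

2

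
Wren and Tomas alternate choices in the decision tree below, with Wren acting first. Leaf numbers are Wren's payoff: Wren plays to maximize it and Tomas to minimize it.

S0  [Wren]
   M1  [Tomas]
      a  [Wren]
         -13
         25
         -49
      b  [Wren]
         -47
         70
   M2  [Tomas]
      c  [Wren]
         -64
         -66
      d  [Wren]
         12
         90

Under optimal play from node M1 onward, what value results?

a (Wren): max(-13, 25, -49) = 25
b (Wren): max(-47, 70) = 70
M1 (Tomas): min(25, 70) = 25

25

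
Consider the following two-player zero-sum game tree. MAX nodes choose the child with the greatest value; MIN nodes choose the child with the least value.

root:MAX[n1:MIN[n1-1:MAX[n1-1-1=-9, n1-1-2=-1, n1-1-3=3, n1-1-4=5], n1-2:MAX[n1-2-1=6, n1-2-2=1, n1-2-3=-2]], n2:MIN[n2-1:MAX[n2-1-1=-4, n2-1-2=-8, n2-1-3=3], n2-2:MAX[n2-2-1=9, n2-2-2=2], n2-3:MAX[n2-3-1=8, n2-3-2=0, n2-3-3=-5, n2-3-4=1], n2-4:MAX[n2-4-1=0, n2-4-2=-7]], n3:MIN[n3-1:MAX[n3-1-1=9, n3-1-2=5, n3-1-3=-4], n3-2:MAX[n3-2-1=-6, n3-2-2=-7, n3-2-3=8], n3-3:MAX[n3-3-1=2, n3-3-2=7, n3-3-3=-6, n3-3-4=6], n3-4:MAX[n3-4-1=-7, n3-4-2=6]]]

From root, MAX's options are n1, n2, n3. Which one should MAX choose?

n1-1 (MAX): max(-9, -1, 3, 5) = 5
n1-2 (MAX): max(6, 1, -2) = 6
n1 (MIN): min(5, 6) = 5
n2-1 (MAX): max(-4, -8, 3) = 3
n2-2 (MAX): max(9, 2) = 9
n2-3 (MAX): max(8, 0, -5, 1) = 8
n2-4 (MAX): max(0, -7) = 0
n2 (MIN): min(3, 9, 8, 0) = 0
n3-1 (MAX): max(9, 5, -4) = 9
n3-2 (MAX): max(-6, -7, 8) = 8
n3-3 (MAX): max(2, 7, -6, 6) = 7
n3-4 (MAX): max(-7, 6) = 6
n3 (MIN): min(9, 8, 7, 6) = 6
root (MAX): max(5, 0, 6) = 6
MAX at root wants the highest of {n1=5, n2=0, n3=6}, so chooses n3.

n3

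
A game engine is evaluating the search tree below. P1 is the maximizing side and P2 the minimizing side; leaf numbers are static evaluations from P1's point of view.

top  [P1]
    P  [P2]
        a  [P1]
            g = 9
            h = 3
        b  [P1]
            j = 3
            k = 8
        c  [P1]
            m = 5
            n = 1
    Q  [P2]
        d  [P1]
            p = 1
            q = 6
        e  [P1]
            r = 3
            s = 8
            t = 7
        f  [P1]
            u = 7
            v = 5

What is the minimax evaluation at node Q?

d (P1): max(1, 6) = 6
e (P1): max(3, 8, 7) = 8
f (P1): max(7, 5) = 7
Q (P2): min(6, 8, 7) = 6

6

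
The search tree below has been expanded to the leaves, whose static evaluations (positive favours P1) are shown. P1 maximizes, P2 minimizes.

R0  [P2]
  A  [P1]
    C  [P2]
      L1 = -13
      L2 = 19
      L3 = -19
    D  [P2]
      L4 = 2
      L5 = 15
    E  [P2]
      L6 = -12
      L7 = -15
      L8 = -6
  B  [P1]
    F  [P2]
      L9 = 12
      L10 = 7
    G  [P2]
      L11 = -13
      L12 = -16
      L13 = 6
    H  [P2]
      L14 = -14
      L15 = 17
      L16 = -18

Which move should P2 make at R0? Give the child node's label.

C (P2): min(-13, 19, -19) = -19
D (P2): min(2, 15) = 2
E (P2): min(-12, -15, -6) = -15
A (P1): max(-19, 2, -15) = 2
F (P2): min(12, 7) = 7
G (P2): min(-13, -16, 6) = -16
H (P2): min(-14, 17, -18) = -18
B (P1): max(7, -16, -18) = 7
R0 (P2): min(2, 7) = 2
P2 at R0 wants the lowest of {A=2, B=7}, so chooses A.

A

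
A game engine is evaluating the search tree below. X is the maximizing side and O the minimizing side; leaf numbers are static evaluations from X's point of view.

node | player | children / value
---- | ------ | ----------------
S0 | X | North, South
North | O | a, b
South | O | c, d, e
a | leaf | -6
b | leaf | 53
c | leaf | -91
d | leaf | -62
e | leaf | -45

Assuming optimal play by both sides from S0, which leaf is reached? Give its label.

North (O): min(-6, 53) = -6
South (O): min(-91, -62, -45) = -91
S0 (X): max(-6, -91) = -6
At S0, X picks North (highest: -6).
At North, O picks a (lowest: -6).
Terminal value -6.

a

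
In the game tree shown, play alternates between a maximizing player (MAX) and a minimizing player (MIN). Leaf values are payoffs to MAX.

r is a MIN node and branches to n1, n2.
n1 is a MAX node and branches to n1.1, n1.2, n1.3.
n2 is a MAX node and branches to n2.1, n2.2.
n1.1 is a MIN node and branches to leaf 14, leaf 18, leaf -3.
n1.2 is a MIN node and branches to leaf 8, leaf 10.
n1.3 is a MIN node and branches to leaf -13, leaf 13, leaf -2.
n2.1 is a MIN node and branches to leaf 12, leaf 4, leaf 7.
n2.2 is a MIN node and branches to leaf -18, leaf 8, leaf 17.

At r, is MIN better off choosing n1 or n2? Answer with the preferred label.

n2

n1.1 (MIN): min(14, 18, -3) = -3
n1.2 (MIN): min(8, 10) = 8
n1.3 (MIN): min(-13, 13, -2) = -13
n1 (MAX): max(-3, 8, -13) = 8
n2.1 (MIN): min(12, 4, 7) = 4
n2.2 (MIN): min(-18, 8, 17) = -18
n2 (MAX): max(4, -18) = 4
MIN prefers the lower value; n1=8, n2=4. n2 is better since 4 < 8.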